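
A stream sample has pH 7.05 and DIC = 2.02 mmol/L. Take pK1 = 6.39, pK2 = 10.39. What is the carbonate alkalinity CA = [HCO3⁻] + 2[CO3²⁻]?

CA = [HCO3⁻] + 2[CO3²⁻] = (α₁ + 2α₂)·DIC
At pH 7.05: [H⁺]/K1 = 10^-0.66 = 0.21878, K2/[H⁺] = 10^-3.34 = 0.00045709
α₁ = 1/(1 + 0.21878 + 0.00045709) = 1/1.2192 = 0.8202; α₂ = α₁·K2/[H⁺] = 0.0003749
α₁ + 2α₂ = 0.8209
CA = 0.8209 × 2.02 = 1.66 mmol/L

CA = 1.66 mmol/L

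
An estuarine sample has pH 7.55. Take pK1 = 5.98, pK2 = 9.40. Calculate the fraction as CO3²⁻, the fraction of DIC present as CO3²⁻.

α₂ = 1 / (1 + [H⁺]/K2 + [H⁺]²/(K1K2)) = 1 / (1 + 10^+1.85 + 10^+0.28)
   = 1 / (1 + 70.795 + 1.9055) = 1/73.700 = 0.01357

α₂ = 0.0136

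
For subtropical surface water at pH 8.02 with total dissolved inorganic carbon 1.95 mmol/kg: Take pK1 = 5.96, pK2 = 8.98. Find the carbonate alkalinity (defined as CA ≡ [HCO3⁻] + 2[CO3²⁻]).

CA = 2.13 mmol/kg

CA = [HCO3⁻] + 2[CO3²⁻] = (α₁ + 2α₂)·DIC
At pH 8.02: [H⁺]/K1 = 10^-2.06 = 0.0087096, K2/[H⁺] = 10^-0.96 = 0.10965
α₁ = 1/(1 + 0.0087096 + 0.10965) = 1/1.1184 = 0.8942; α₂ = α₁·K2/[H⁺] = 0.09804
α₁ + 2α₂ = 1.0903
CA = 1.0903 × 1.95 = 2.13 mmol/kg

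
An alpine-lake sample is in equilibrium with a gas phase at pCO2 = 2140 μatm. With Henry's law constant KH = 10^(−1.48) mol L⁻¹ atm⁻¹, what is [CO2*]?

KH = 10^(−1.48) = 3.311×10^-2 mol L⁻¹ atm⁻¹
[CO2*] = KH · pCO2 = 3.311×10^-2 × 2140×10^-6 atm = 7.09×10^-5 mol/L

[CO2*] = 70.9 μmol/L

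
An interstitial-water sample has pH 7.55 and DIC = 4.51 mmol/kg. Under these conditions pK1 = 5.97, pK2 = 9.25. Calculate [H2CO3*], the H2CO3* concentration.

α₀ = 1 / (1 + K1/[H⁺] + K1K2/[H⁺]²) = 1 / (1 + 10^+1.58 + 10^-0.12)
   = 1 / (1 + 38.019 + 0.75858) = 1/39.778 = 0.02514
[CO2*] = α₀ × DIC = 0.02514 × 4.51 = 0.113 mmol/kg

[CO2*] = 0.113 mmol/kg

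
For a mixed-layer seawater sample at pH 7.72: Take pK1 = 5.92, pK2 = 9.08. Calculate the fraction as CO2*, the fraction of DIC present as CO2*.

α₀ = 1 / (1 + K1/[H⁺] + K1K2/[H⁺]²) = 1 / (1 + 10^+1.80 + 10^+0.44)
   = 1 / (1 + 63.096 + 2.7542) = 1/66.850 = 0.01496

α₀ = 0.0150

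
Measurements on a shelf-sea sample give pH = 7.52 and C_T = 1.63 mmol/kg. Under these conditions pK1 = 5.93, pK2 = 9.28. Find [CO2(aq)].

[CO2*] = 0.0402 mmol/kg

α₀ = 1 / (1 + K1/[H⁺] + K1K2/[H⁺]²) = 1 / (1 + 10^+1.59 + 10^-0.17)
   = 1 / (1 + 38.905 + 0.67608) = 1/40.581 = 0.02464
[CO2*] = α₀ × DIC = 0.02464 × 1.63 = 0.0402 mmol/kg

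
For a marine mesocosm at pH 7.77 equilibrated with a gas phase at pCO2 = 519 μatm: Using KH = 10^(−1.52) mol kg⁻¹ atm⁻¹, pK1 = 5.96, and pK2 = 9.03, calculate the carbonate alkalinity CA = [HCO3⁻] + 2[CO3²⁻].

CA = 1.12 mmol/kg

[CO2*] = KH · pCO2 = 10^(−1.52) × 519×10^-6 = 1.567×10^-5 mol/kg
α₀ = 1/(1 + K1/[H⁺] + K1K2/[H⁺]²) = 1/(1 + 10^+1.81 + 10^+0.55) = 0.01447
DIC = [CO2*]/α₀ = 1.567×10^-5 / 0.01447 = 1.083 mmol/kg
CA = (α₁ + 2α₂)·DIC = (0.9342 + 2×0.05134) × 1.083 = 1.12 mmol/kg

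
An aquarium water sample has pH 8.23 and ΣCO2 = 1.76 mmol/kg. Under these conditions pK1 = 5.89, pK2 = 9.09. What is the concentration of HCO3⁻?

α₁ = 1 / (1 + [H⁺]/K1 + K2/[H⁺]) = 1 / (1 + 10^-2.34 + 10^-0.86)
   = 1 / (1 + 0.0045709 + 0.13804) = 1/1.1426 = 0.8752
[HCO3⁻] = α₁ × DIC = 0.8752 × 1.76 = 1.54 mmol/kg

[HCO3⁻] = 1.54 mmol/kg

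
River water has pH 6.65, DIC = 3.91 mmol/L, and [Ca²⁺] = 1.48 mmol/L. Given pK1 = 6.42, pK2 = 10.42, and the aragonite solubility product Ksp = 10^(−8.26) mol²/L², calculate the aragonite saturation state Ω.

Ω = 0.113

α₂ = 1 / (1 + [H⁺]/K2 + [H⁺]²/(K1K2)) = 1 / (1 + 10^+3.77 + 10^+3.54)
   = 1 / (1 + 5888.4 + 3467.4) = 1/9356.8 = 0.0001069
[CO3²⁻] = α₂ × DIC = 0.0001069 × 3.91 = 0.0004179 mmol/L = 0.4179 μmol/L
Ksp = 10^(−8.26) = 5.495×10^-9
Ω = [Ca²⁺][CO3²⁻]/Ksp = (1.48×10^-3)(4.179×10^-7) / 5.495×10^-9 = 0.113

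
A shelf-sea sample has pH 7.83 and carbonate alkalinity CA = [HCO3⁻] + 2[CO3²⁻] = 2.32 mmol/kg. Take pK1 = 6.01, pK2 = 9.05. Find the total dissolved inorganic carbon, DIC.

CA = [HCO3⁻] + 2[CO3²⁻] = (α₁ + 2α₂)·DIC
At pH 7.83: [H⁺]/K1 = 10^-1.82 = 0.015136, K2/[H⁺] = 10^-1.22 = 0.060256
α₁ = 1/(1 + 0.015136 + 0.060256) = 1/1.0754 = 0.9299; α₂ = α₁·K2/[H⁺] = 0.05603
α₁ + 2α₂ = 1.0420
DIC = CA / (α₁ + 2α₂) = 2.32 / 1.0420 = 2.23 mmol/kg

DIC = 2.23 mmol/kg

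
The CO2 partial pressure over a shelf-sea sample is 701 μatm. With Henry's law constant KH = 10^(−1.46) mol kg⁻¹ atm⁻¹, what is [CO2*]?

[CO2*] = 24.3 μmol/kg

KH = 10^(−1.46) = 3.467×10^-2 mol kg⁻¹ atm⁻¹
[CO2*] = KH · pCO2 = 3.467×10^-2 × 701×10^-6 atm = 2.43×10^-5 mol/kg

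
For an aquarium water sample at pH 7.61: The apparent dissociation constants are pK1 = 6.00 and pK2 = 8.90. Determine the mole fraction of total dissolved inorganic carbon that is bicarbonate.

α₁ = 1 / (1 + [H⁺]/K1 + K2/[H⁺]) = 1 / (1 + 10^-1.61 + 10^-1.29)
   = 1 / (1 + 0.024547 + 0.051286) = 1/1.0758 = 0.9295

α₁ = 0.930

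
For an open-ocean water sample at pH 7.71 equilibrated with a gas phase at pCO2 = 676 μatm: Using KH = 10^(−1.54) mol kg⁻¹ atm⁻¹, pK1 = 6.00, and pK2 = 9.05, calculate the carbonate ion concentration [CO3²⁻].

[CO2*] = KH · pCO2 = 10^(−1.54) × 676×10^-6 = 1.950×10^-5 mol/kg
α₀ = 1/(1 + K1/[H⁺] + K1K2/[H⁺]²) = 1/(1 + 10^+1.71 + 10^+0.37) = 0.01830
DIC = [CO2*]/α₀ = 1.950×10^-5 / 0.01830 = 1.065 mmol/kg
[CO3²⁻] = α₂·DIC; α₂ = 0.04291, so [CO3²⁻] = 0.04291 × 1.065 = 0.0457 mmol/kg

[CO3²⁻] = 0.0457 mmol/kg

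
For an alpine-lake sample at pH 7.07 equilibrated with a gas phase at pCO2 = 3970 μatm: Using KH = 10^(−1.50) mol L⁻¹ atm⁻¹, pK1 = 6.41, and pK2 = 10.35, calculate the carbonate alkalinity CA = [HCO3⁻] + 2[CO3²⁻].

CA = 0.574 mmol/L

[CO2*] = KH · pCO2 = 10^(−1.50) × 3970×10^-6 = 1.255×10^-4 mol/L
α₀ = 1/(1 + K1/[H⁺] + K1K2/[H⁺]²) = 1/(1 + 10^+0.66 + 10^-2.62) = 0.1794
DIC = [CO2*]/α₀ = 1.255×10^-4 / 0.1794 = 0.6997 mmol/L
CA = (α₁ + 2α₂)·DIC = (0.8201 + 2×0.0004304) × 0.6997 = 0.574 mmol/L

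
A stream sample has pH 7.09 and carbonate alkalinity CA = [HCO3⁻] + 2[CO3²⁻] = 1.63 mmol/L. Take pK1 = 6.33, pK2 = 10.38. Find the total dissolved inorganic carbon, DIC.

CA = [HCO3⁻] + 2[CO3²⁻] = (α₁ + 2α₂)·DIC
At pH 7.09: [H⁺]/K1 = 10^-0.76 = 0.17378, K2/[H⁺] = 10^-3.29 = 0.00051286
α₁ = 1/(1 + 0.17378 + 0.00051286) = 1/1.1743 = 0.8516; α₂ = α₁·K2/[H⁺] = 0.0004367
α₁ + 2α₂ = 0.8524
DIC = CA / (α₁ + 2α₂) = 1.63 / 0.8524 = 1.91 mmol/L

DIC = 1.91 mmol/L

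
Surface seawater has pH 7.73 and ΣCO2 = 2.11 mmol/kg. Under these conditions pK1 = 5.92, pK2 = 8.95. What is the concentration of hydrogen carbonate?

α₁ = 1 / (1 + [H⁺]/K1 + K2/[H⁺]) = 1 / (1 + 10^-1.81 + 10^-1.22)
   = 1 / (1 + 0.015488 + 0.060256) = 1/1.0757 = 0.9296
[HCO3⁻] = α₁ × DIC = 0.9296 × 2.11 = 1.96 mmol/kg

[HCO3⁻] = 1.96 mmol/kg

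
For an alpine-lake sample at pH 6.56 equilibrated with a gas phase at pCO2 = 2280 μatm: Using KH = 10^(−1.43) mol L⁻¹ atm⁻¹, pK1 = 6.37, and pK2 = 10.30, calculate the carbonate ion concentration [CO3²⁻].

[CO3²⁻] = 0.0239 μmol/L

[CO2*] = KH · pCO2 = 10^(−1.43) × 2280×10^-6 = 8.471×10^-5 mol/L
α₀ = 1/(1 + K1/[H⁺] + K1K2/[H⁺]²) = 1/(1 + 10^+0.19 + 10^-3.55) = 0.3923
DIC = [CO2*]/α₀ = 8.471×10^-5 / 0.3923 = 0.2159 mmol/L
[CO3²⁻] = α₂·DIC; α₂ = 0.0001106, so [CO3²⁻] = 0.0001106 × 0.2159 = 2.39×10^-5 mmol/L = 0.0239 μmol/L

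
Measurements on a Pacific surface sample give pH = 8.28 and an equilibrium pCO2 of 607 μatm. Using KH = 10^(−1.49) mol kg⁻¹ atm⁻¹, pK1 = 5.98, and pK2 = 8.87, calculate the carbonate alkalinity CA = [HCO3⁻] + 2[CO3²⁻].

CA = 5.93 mmol/kg

[CO2*] = KH · pCO2 = 10^(−1.49) × 607×10^-6 = 1.964×10^-5 mol/kg
α₀ = 1/(1 + K1/[H⁺] + K1K2/[H⁺]²) = 1/(1 + 10^+2.30 + 10^+1.71) = 0.003971
DIC = [CO2*]/α₀ = 1.964×10^-5 / 0.003971 = 4.946 mmol/kg
CA = (α₁ + 2α₂)·DIC = (0.7924 + 2×0.2037) × 4.946 = 5.93 mmol/kg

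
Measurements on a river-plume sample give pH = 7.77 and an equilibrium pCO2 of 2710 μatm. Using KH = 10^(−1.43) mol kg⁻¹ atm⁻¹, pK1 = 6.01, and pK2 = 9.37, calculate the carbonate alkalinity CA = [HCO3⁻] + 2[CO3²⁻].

[CO2*] = KH · pCO2 = 10^(−1.43) × 2710×10^-6 = 1.007×10^-4 mol/kg
α₀ = 1/(1 + K1/[H⁺] + K1K2/[H⁺]²) = 1/(1 + 10^+1.76 + 10^+0.16) = 0.01667
DIC = [CO2*]/α₀ = 1.007×10^-4 / 0.01667 = 6.040 mmol/kg
CA = (α₁ + 2α₂)·DIC = (0.9592 + 2×0.02409) × 6.040 = 6.08 mmol/kg

CA = 6.08 mmol/kg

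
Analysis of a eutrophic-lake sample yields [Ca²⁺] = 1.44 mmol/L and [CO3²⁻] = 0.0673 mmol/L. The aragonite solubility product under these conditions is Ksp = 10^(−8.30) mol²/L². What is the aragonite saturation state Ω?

Ksp = 10^(−8.30) = 5.012×10^-9
Ω = [Ca²⁺][CO3²⁻]/Ksp = (1.44×10^-3)(0.0673×10^-3) / 5.012×10^-9 = 19.3

Ω = 19.3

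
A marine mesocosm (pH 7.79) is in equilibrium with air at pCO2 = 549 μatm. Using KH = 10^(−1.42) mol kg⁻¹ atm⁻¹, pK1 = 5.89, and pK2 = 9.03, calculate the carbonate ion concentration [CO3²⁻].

[CO3²⁻] = 0.0954 mmol/kg

[CO2*] = KH · pCO2 = 10^(−1.42) × 549×10^-6 = 2.087×10^-5 mol/kg
α₀ = 1/(1 + K1/[H⁺] + K1K2/[H⁺]²) = 1/(1 + 10^+1.90 + 10^+0.66) = 0.01176
DIC = [CO2*]/α₀ = 2.087×10^-5 / 0.01176 = 1.774 mmol/kg
[CO3²⁻] = α₂·DIC; α₂ = 0.05377, so [CO3²⁻] = 0.05377 × 1.774 = 0.0954 mmol/kg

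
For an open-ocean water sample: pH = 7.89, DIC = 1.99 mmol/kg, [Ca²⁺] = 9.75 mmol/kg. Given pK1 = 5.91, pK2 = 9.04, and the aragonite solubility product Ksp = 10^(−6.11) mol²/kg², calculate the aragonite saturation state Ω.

α₂ = 1 / (1 + [H⁺]/K2 + [H⁺]²/(K1K2)) = 1 / (1 + 10^+1.15 + 10^-0.83)
   = 1 / (1 + 14.125 + 0.14791) = 1/15.273 = 0.06547
[CO3²⁻] = α₂ × DIC = 0.06547 × 1.99 = 0.1303 mmol/kg
Ksp = 10^(−6.11) = 7.762×10^-7
Ω = [Ca²⁺][CO3²⁻]/Ksp = (9.75×10^-3)(1.303×10^-4) / 7.762×10^-7 = 1.64

Ω = 1.64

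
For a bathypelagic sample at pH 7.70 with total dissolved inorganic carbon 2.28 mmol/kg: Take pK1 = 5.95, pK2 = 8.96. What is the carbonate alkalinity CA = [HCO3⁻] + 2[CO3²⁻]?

CA = 2.36 mmol/kg

CA = [HCO3⁻] + 2[CO3²⁻] = (α₁ + 2α₂)·DIC
At pH 7.70: [H⁺]/K1 = 10^-1.75 = 0.017783, K2/[H⁺] = 10^-1.26 = 0.054954
α₁ = 1/(1 + 0.017783 + 0.054954) = 1/1.0727 = 0.9322; α₂ = α₁·K2/[H⁺] = 0.05123
α₁ + 2α₂ = 1.0347
CA = 1.0347 × 2.28 = 2.36 mmol/kg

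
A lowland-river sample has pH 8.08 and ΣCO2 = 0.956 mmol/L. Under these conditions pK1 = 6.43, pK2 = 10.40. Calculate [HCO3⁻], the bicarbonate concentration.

[HCO3⁻] = 0.931 mmol/L

α₁ = 1 / (1 + [H⁺]/K1 + K2/[H⁺]) = 1 / (1 + 10^-1.65 + 10^-2.32)
   = 1 / (1 + 0.022387 + 0.0047863) = 1/1.0272 = 0.9735
[HCO3⁻] = α₁ × DIC = 0.9735 × 0.956 = 0.931 mmol/L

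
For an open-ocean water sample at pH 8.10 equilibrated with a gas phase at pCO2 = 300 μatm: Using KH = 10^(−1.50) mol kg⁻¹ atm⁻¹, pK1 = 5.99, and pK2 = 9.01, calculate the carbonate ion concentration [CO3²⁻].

[CO3²⁻] = 0.150 mmol/kg

[CO2*] = KH · pCO2 = 10^(−1.50) × 300×10^-6 = 9.487×10^-6 mol/kg
α₀ = 1/(1 + K1/[H⁺] + K1K2/[H⁺]²) = 1/(1 + 10^+2.11 + 10^+1.20) = 0.006865
DIC = [CO2*]/α₀ = 9.487×10^-6 / 0.006865 = 1.382 mmol/kg
[CO3²⁻] = α₂·DIC; α₂ = 0.1088, so [CO3²⁻] = 0.1088 × 1.382 = 0.150 mmol/kg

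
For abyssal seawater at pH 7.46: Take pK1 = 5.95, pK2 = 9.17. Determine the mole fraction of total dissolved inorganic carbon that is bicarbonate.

α₁ = 1 / (1 + [H⁺]/K1 + K2/[H⁺]) = 1 / (1 + 10^-1.51 + 10^-1.71)
   = 1 / (1 + 0.030903 + 0.019498) = 1/1.0504 = 0.9520

α₁ = 0.952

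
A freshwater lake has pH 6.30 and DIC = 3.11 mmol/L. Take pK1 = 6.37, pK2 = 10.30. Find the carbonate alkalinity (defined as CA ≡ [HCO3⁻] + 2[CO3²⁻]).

CA = 1.43 mmol/L

CA = [HCO3⁻] + 2[CO3²⁻] = (α₁ + 2α₂)·DIC
At pH 6.30: [H⁺]/K1 = 10^0.07 = 1.1749, K2/[H⁺] = 10^-4.00 = 0.00010000
α₁ = 1/(1 + 1.1749 + 0.00010000) = 1/2.1750 = 0.4598; α₂ = α₁·K2/[H⁺] = 4.598×10^-5
α₁ + 2α₂ = 0.4599
CA = 0.4599 × 3.11 = 1.43 mmol/L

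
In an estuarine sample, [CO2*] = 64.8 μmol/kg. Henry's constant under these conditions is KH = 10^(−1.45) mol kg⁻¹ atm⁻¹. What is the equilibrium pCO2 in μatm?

pCO2 = 1830 μatm

KH = 10^(−1.45) = 3.548×10^-2 mol kg⁻¹ atm⁻¹
pCO2 = [CO2*]/KH = 64.8×10^-6 / 3.548×10^-2 = 1.83×10^-3 atm = 1830 μatm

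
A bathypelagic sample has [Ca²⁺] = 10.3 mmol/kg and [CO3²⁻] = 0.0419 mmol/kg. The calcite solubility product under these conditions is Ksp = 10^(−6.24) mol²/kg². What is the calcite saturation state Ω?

Ω = 0.750

Ksp = 10^(−6.24) = 5.754×10^-7
Ω = [Ca²⁺][CO3²⁻]/Ksp = (10.3×10^-3)(0.0419×10^-3) / 5.754×10^-7 = 0.750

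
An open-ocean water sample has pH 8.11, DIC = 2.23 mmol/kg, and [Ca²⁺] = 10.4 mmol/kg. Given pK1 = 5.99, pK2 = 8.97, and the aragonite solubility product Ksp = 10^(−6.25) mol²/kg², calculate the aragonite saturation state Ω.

α₂ = 1 / (1 + [H⁺]/K2 + [H⁺]²/(K1K2)) = 1 / (1 + 10^+0.86 + 10^-1.26)
   = 1 / (1 + 7.2444 + 0.054954) = 1/8.2993 = 0.1205
[CO3²⁻] = α₂ × DIC = 0.1205 × 2.23 = 0.2687 mmol/kg
Ksp = 10^(−6.25) = 5.623×10^-7
Ω = [Ca²⁺][CO3²⁻]/Ksp = (10.4×10^-3)(2.687×10^-4) / 5.623×10^-7 = 4.97

Ω = 4.97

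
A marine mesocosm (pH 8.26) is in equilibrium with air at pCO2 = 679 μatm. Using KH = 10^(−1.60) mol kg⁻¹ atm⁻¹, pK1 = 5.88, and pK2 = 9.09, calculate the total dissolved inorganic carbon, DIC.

DIC = 4.71 mmol/kg

[CO2*] = KH · pCO2 = 10^(−1.60) × 679×10^-6 = 1.706×10^-5 mol/kg
α₀ = 1/(1 + K1/[H⁺] + K1K2/[H⁺]²) = 1/(1 + 10^+2.38 + 10^+1.55) = 0.003618
DIC = [CO2*]/α₀ = 1.706×10^-5 / 0.003618 = 4.71 mmol/kg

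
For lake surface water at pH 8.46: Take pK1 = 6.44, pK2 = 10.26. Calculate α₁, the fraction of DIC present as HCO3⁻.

α₁ = 0.975

α₁ = 1 / (1 + [H⁺]/K1 + K2/[H⁺]) = 1 / (1 + 10^-2.02 + 10^-1.80)
   = 1 / (1 + 0.0095499 + 0.015849) = 1/1.0254 = 0.9752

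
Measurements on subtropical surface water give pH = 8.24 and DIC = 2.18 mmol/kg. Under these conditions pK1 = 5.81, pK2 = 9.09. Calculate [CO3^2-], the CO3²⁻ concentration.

[CO3²⁻] = 0.269 mmol/kg

α₂ = 1 / (1 + [H⁺]/K2 + [H⁺]²/(K1K2)) = 1 / (1 + 10^+0.85 + 10^-1.58)
   = 1 / (1 + 7.0795 + 0.026303) = 1/8.1058 = 0.1234
[CO3²⁻] = α₂ × DIC = 0.1234 × 2.18 = 0.269 mmol/kg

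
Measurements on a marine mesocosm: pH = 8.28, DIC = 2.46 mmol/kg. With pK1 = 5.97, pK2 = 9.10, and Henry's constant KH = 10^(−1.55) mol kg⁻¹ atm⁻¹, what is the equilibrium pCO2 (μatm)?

pCO2 = 370 μatm

α₀ = 1 / (1 + K1/[H⁺] + K1K2/[H⁺]²) = 1 / (1 + 10^+2.31 + 10^+1.49)
   = 1 / (1 + 204.17 + 30.903) = 1/236.08 = 0.004236
[CO2*] = α₀ × DIC = 0.004236 × 2.46 = 0.01042 mmol/kg = 10.42 μmol/kg
pCO2 = [CO2*]/KH = 1.042×10^-5 / 2.818×10^-2 = 370 μatm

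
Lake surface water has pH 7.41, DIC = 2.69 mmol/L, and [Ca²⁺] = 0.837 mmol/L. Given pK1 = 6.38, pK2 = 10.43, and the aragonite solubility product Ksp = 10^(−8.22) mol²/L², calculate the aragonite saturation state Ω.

α₂ = 1 / (1 + [H⁺]/K2 + [H⁺]²/(K1K2)) = 1 / (1 + 10^+3.02 + 10^+1.99)
   = 1 / (1 + 1047.1 + 97.724) = 1/1145.9 = 0.0008727
[CO3²⁻] = α₂ × DIC = 0.0008727 × 2.69 = 0.002348 mmol/L = 2.348 μmol/L
Ksp = 10^(−8.22) = 6.026×10^-9
Ω = [Ca²⁺][CO3²⁻]/Ksp = (0.837×10^-3)(2.348×10^-6) / 6.026×10^-9 = 0.326

Ω = 0.326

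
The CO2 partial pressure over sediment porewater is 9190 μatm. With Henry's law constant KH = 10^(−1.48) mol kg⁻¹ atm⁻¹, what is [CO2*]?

KH = 10^(−1.48) = 3.311×10^-2 mol kg⁻¹ atm⁻¹
[CO2*] = KH · pCO2 = 3.311×10^-2 × 9190×10^-6 atm = 3.04×10^-4 mol/kg

[CO2*] = 304 μmol/kg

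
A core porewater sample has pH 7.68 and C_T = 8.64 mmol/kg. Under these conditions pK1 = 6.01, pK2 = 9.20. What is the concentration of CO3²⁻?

α₂ = 1 / (1 + [H⁺]/K2 + [H⁺]²/(K1K2)) = 1 / (1 + 10^+1.52 + 10^-0.15)
   = 1 / (1 + 33.113 + 0.70795) = 1/34.821 = 0.02872
[CO3²⁻] = α₂ × DIC = 0.02872 × 8.64 = 0.248 mmol/kg

[CO3²⁻] = 0.248 mmol/kg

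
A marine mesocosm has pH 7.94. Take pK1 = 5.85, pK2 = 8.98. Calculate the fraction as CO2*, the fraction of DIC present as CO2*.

α₀ = 0.00739

α₀ = 1 / (1 + K1/[H⁺] + K1K2/[H⁺]²) = 1 / (1 + 10^+2.09 + 10^+1.05)
   = 1 / (1 + 123.03 + 11.220) = 1/135.25 = 0.007394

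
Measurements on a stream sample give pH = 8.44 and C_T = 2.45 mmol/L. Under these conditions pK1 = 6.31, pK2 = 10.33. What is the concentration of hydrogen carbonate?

[HCO3⁻] = 2.40 mmol/L

α₁ = 1 / (1 + [H⁺]/K1 + K2/[H⁺]) = 1 / (1 + 10^-2.13 + 10^-1.89)
   = 1 / (1 + 0.0074131 + 0.012882) = 1/1.0203 = 0.9801
[HCO3⁻] = α₁ × DIC = 0.9801 × 2.45 = 2.40 mmol/L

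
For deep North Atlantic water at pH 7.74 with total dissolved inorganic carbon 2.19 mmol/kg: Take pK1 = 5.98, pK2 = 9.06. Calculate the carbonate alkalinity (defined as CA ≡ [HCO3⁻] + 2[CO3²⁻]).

CA = 2.25 mmol/kg

CA = [HCO3⁻] + 2[CO3²⁻] = (α₁ + 2α₂)·DIC
At pH 7.74: [H⁺]/K1 = 10^-1.76 = 0.017378, K2/[H⁺] = 10^-1.32 = 0.047863
α₁ = 1/(1 + 0.017378 + 0.047863) = 1/1.0652 = 0.9388; α₂ = α₁·K2/[H⁺] = 0.04493
α₁ + 2α₂ = 1.0286
CA = 1.0286 × 2.19 = 2.25 mmol/kg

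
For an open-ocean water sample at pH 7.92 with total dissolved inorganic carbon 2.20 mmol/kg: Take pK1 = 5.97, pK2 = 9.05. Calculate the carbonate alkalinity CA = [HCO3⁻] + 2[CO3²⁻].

CA = [HCO3⁻] + 2[CO3²⁻] = (α₁ + 2α₂)·DIC
At pH 7.92: [H⁺]/K1 = 10^-1.95 = 0.011220, K2/[H⁺] = 10^-1.13 = 0.074131
α₁ = 1/(1 + 0.011220 + 0.074131) = 1/1.0854 = 0.9214; α₂ = α₁·K2/[H⁺] = 0.06830
α₁ + 2α₂ = 1.0580
CA = 1.0580 × 2.20 = 2.33 mmol/kg

CA = 2.33 mmol/kg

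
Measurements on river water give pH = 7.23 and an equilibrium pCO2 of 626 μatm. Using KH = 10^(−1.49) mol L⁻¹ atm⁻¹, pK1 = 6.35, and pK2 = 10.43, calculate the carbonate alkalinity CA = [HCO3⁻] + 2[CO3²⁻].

CA = 0.154 mmol/L

[CO2*] = KH · pCO2 = 10^(−1.49) × 626×10^-6 = 2.026×10^-5 mol/L
α₀ = 1/(1 + K1/[H⁺] + K1K2/[H⁺]²) = 1/(1 + 10^+0.88 + 10^-2.32) = 0.1164
DIC = [CO2*]/α₀ = 2.026×10^-5 / 0.1164 = 0.1740 mmol/L
CA = (α₁ + 2α₂)·DIC = (0.8830 + 2×0.0005572) × 0.1740 = 0.154 mmol/L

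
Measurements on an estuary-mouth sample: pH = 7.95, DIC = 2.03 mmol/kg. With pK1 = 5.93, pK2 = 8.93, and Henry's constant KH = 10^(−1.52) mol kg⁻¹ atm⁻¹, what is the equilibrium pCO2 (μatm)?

pCO2 = 576 μatm

α₀ = 1 / (1 + K1/[H⁺] + K1K2/[H⁺]²) = 1 / (1 + 10^+2.02 + 10^+1.04)
   = 1 / (1 + 104.71 + 10.965) = 1/116.68 = 0.008571
[CO2*] = α₀ × DIC = 0.008571 × 2.03 = 0.01740 mmol/kg = 17.40 μmol/kg
pCO2 = [CO2*]/KH = 1.740×10^-5 / 3.020×10^-2 = 576 μatm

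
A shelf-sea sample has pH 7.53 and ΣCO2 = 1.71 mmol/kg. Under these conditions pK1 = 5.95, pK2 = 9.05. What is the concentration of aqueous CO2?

α₀ = 1 / (1 + K1/[H⁺] + K1K2/[H⁺]²) = 1 / (1 + 10^+1.58 + 10^+0.06)
   = 1 / (1 + 38.019 + 1.1482) = 1/40.167 = 0.02490
[CO2*] = α₀ × DIC = 0.02490 × 1.71 = 0.0426 mmol/kg

[CO2*] = 0.0426 mmol/kg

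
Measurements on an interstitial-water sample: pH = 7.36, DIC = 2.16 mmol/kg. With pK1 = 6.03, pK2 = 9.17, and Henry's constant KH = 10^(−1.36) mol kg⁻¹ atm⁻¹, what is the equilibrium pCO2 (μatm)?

α₀ = 1 / (1 + K1/[H⁺] + K1K2/[H⁺]²) = 1 / (1 + 10^+1.33 + 10^-0.48)
   = 1 / (1 + 21.380 + 0.33113) = 1/22.711 = 0.04403
[CO2*] = α₀ × DIC = 0.04403 × 2.16 = 0.09511 mmol/kg
pCO2 = [CO2*]/KH = 9.511×10^-5 / 4.365×10^-2 = 2180 μatm

pCO2 = 2180 μatm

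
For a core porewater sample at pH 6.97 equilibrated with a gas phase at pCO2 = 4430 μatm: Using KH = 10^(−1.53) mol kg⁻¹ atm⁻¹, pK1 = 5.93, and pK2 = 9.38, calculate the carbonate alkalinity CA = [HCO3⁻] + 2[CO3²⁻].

[CO2*] = KH · pCO2 = 10^(−1.53) × 4430×10^-6 = 1.307×10^-4 mol/kg
α₀ = 1/(1 + K1/[H⁺] + K1K2/[H⁺]²) = 1/(1 + 10^+1.04 + 10^-1.37) = 0.08328
DIC = [CO2*]/α₀ = 1.307×10^-4 / 0.08328 = 1.570 mmol/kg
CA = (α₁ + 2α₂)·DIC = (0.9132 + 2×0.003553) × 1.570 = 1.44 mmol/kg

CA = 1.44 mmol/kg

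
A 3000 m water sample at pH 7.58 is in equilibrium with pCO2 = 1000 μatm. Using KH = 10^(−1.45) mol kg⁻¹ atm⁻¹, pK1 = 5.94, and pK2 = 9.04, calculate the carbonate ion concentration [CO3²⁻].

[CO2*] = KH · pCO2 = 10^(−1.45) × 1000×10^-6 = 3.548×10^-5 mol/kg
α₀ = 1/(1 + K1/[H⁺] + K1K2/[H⁺]²) = 1/(1 + 10^+1.64 + 10^+0.18) = 0.02166
DIC = [CO2*]/α₀ = 3.548×10^-5 / 0.02166 = 1.638 mmol/kg
[CO3²⁻] = α₂·DIC; α₂ = 0.03279, so [CO3²⁻] = 0.03279 × 1.638 = 0.0537 mmol/kg

[CO3²⁻] = 0.0537 mmol/kg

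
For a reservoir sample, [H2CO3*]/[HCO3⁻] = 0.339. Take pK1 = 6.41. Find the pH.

From K1 = [H⁺][HCO3⁻]/[H2CO3*]:  pH = pK1 − log₁₀([H2CO3*]/[HCO3⁻])
log₁₀(0.339) = -0.470
pH = 6.41 − (-0.470) = 6.88

pH = 6.88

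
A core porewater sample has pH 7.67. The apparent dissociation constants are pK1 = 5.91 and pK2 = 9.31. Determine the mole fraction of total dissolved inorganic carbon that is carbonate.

α₂ = 0.0220

α₂ = 1 / (1 + [H⁺]/K2 + [H⁺]²/(K1K2)) = 1 / (1 + 10^+1.64 + 10^-0.12)
   = 1 / (1 + 43.652 + 0.75858) = 1/45.410 = 0.02202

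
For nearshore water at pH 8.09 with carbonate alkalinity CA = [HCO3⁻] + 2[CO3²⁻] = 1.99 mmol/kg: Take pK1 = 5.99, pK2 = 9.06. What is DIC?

DIC = 1.83 mmol/kg

CA = [HCO3⁻] + 2[CO3²⁻] = (α₁ + 2α₂)·DIC
At pH 8.09: [H⁺]/K1 = 10^-2.10 = 0.0079433, K2/[H⁺] = 10^-0.97 = 0.10715
α₁ = 1/(1 + 0.0079433 + 0.10715) = 1/1.1151 = 0.8968; α₂ = α₁·K2/[H⁺] = 0.09609
α₁ + 2α₂ = 1.0890
DIC = CA / (α₁ + 2α₂) = 1.99 / 1.0890 = 1.83 mmol/kg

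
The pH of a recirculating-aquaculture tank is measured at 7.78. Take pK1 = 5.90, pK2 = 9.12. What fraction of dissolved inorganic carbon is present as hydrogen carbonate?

α₁ = 1 / (1 + [H⁺]/K1 + K2/[H⁺]) = 1 / (1 + 10^-1.88 + 10^-1.34)
   = 1 / (1 + 0.013183 + 0.045709) = 1/1.0589 = 0.9444

α₁ = 0.944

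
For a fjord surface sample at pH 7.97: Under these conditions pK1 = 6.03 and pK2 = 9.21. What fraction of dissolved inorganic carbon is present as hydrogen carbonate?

α₁ = 0.935

α₁ = 1 / (1 + [H⁺]/K1 + K2/[H⁺]) = 1 / (1 + 10^-1.94 + 10^-1.24)
   = 1 / (1 + 0.011482 + 0.057544) = 1/1.0690 = 0.9354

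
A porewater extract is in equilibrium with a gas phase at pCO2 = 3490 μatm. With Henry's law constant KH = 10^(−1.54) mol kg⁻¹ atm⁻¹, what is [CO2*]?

[CO2*] = 101 μmol/kg

KH = 10^(−1.54) = 2.884×10^-2 mol kg⁻¹ atm⁻¹
[CO2*] = KH · pCO2 = 2.884×10^-2 × 3490×10^-6 atm = 1.01×10^-4 mol/kg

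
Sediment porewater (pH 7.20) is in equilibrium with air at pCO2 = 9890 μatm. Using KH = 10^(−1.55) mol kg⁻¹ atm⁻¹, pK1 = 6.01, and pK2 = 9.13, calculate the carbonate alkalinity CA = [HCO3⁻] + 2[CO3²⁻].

[CO2*] = KH · pCO2 = 10^(−1.55) × 9890×10^-6 = 2.787×10^-4 mol/kg
α₀ = 1/(1 + K1/[H⁺] + K1K2/[H⁺]²) = 1/(1 + 10^+1.19 + 10^-0.74) = 0.05999
DIC = [CO2*]/α₀ = 2.787×10^-4 / 0.05999 = 4.647 mmol/kg
CA = (α₁ + 2α₂)·DIC = (0.9291 + 2×0.01092) × 4.647 = 4.42 mmol/kg

CA = 4.42 mmol/kg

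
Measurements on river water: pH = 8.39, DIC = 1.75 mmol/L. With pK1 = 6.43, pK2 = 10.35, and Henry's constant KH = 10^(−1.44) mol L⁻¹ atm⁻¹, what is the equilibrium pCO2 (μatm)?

pCO2 = 517 μatm

α₀ = 1 / (1 + K1/[H⁺] + K1K2/[H⁺]²) = 1 / (1 + 10^+1.96 + 10^+0.00)
   = 1 / (1 + 91.201 + 1.0000) = 1/93.201 = 0.01073
[CO2*] = α₀ × DIC = 0.01073 × 1.75 = 0.01878 mmol/L = 18.78 μmol/L
pCO2 = [CO2*]/KH = 1.878×10^-5 / 3.631×10^-2 = 517 μatm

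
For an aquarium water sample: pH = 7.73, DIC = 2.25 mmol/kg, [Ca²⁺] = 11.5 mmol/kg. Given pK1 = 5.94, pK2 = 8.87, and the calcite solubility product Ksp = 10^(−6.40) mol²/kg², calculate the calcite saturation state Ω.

Ω = 4.33

α₂ = 1 / (1 + [H⁺]/K2 + [H⁺]²/(K1K2)) = 1 / (1 + 10^+1.14 + 10^-0.65)
   = 1 / (1 + 13.804 + 0.22387) = 1/15.028 = 0.06654
[CO3²⁻] = α₂ × DIC = 0.06654 × 2.25 = 0.1497 mmol/kg
Ksp = 10^(−6.40) = 3.981×10^-7
Ω = [Ca²⁺][CO3²⁻]/Ksp = (11.5×10^-3)(1.497×10^-4) / 3.981×10^-7 = 4.33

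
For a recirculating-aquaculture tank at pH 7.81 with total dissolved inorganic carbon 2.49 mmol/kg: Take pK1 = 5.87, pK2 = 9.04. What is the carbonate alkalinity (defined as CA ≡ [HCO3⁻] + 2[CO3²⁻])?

CA = [HCO3⁻] + 2[CO3²⁻] = (α₁ + 2α₂)·DIC
At pH 7.81: [H⁺]/K1 = 10^-1.94 = 0.011482, K2/[H⁺] = 10^-1.23 = 0.058884
α₁ = 1/(1 + 0.011482 + 0.058884) = 1/1.0704 = 0.9343; α₂ = α₁·K2/[H⁺] = 0.05501
α₁ + 2α₂ = 1.0443
CA = 1.0443 × 2.49 = 2.60 mmol/kg

CA = 2.60 mmol/kg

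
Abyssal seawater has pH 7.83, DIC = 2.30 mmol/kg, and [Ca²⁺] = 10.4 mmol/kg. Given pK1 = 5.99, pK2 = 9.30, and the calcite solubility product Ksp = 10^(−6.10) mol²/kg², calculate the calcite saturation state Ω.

α₂ = 1 / (1 + [H⁺]/K2 + [H⁺]²/(K1K2)) = 1 / (1 + 10^+1.47 + 10^-0.37)
   = 1 / (1 + 29.512 + 0.42658) = 1/30.939 = 0.03232
[CO3²⁻] = α₂ × DIC = 0.03232 × 2.30 = 0.07434 mmol/kg
Ksp = 10^(−6.10) = 7.943×10^-7
Ω = [Ca²⁺][CO3²⁻]/Ksp = (10.4×10^-3)(7.434×10^-5) / 7.943×10^-7 = 0.973

Ω = 0.973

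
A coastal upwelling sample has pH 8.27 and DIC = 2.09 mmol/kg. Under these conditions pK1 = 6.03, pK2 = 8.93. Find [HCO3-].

α₁ = 1 / (1 + [H⁺]/K1 + K2/[H⁺]) = 1 / (1 + 10^-2.24 + 10^-0.66)
   = 1 / (1 + 0.0057544 + 0.21878) = 1/1.2245 = 0.8166
[HCO3⁻] = α₁ × DIC = 0.8166 × 2.09 = 1.71 mmol/kg

[HCO3⁻] = 1.71 mmol/kg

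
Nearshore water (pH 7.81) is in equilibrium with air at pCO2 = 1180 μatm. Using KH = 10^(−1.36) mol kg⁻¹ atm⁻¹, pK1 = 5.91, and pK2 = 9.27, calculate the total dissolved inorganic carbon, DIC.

DIC = 4.28 mmol/kg

[CO2*] = KH · pCO2 = 10^(−1.36) × 1180×10^-6 = 5.151×10^-5 mol/kg
α₀ = 1/(1 + K1/[H⁺] + K1K2/[H⁺]²) = 1/(1 + 10^+1.90 + 10^+0.44) = 0.01202
DIC = [CO2*]/α₀ = 5.151×10^-5 / 0.01202 = 4.28 mmol/kg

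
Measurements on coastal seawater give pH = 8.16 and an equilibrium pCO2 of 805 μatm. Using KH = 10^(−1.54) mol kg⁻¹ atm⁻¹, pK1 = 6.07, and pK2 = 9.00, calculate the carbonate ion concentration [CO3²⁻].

[CO2*] = KH · pCO2 = 10^(−1.54) × 805×10^-6 = 2.322×10^-5 mol/kg
α₀ = 1/(1 + K1/[H⁺] + K1K2/[H⁺]²) = 1/(1 + 10^+2.09 + 10^+1.25) = 0.007052
DIC = [CO2*]/α₀ = 2.322×10^-5 / 0.007052 = 3.292 mmol/kg
[CO3²⁻] = α₂·DIC; α₂ = 0.1254, so [CO3²⁻] = 0.1254 × 3.292 = 0.413 mmol/kg

[CO3²⁻] = 0.413 mmol/kg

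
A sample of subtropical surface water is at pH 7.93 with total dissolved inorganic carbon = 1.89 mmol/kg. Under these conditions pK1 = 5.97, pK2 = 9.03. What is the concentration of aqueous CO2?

[CO2*] = 19.0 μmol/kg

α₀ = 1 / (1 + K1/[H⁺] + K1K2/[H⁺]²) = 1 / (1 + 10^+1.96 + 10^+0.86)
   = 1 / (1 + 91.201 + 7.2444) = 1/99.445 = 0.01006
[CO2*] = α₀ × DIC = 0.01006 × 1.89 = 0.0190 mmol/kg = 19.0 μmol/kg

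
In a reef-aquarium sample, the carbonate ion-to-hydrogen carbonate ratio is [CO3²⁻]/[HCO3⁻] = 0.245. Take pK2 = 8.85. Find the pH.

From K2 = [H⁺][CO3²⁻]/[HCO3⁻]:  pH = pK2 + log₁₀([CO3²⁻]/[HCO3⁻])
log₁₀(0.245) = -0.611
pH = 8.85 + (-0.611) = 8.24

pH = 8.24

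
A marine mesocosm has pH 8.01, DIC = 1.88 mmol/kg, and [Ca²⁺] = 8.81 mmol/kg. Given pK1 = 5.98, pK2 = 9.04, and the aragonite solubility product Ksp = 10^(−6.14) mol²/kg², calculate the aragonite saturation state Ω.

Ω = 1.94

α₂ = 1 / (1 + [H⁺]/K2 + [H⁺]²/(K1K2)) = 1 / (1 + 10^+1.03 + 10^-1.00)
   = 1 / (1 + 10.715 + 0.10000) = 1/11.815 = 0.08464
[CO3²⁻] = α₂ × DIC = 0.08464 × 1.88 = 0.1591 mmol/kg
Ksp = 10^(−6.14) = 7.244×10^-7
Ω = [Ca²⁺][CO3²⁻]/Ksp = (8.81×10^-3)(1.591×10^-4) / 7.244×10^-7 = 1.94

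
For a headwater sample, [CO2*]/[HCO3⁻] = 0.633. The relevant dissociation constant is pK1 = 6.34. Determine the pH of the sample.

pH = 6.54

From K1 = [H⁺][HCO3⁻]/[CO2*]:  pH = pK1 − log₁₀([CO2*]/[HCO3⁻])
log₁₀(0.633) = -0.199
pH = 6.34 − (-0.199) = 6.54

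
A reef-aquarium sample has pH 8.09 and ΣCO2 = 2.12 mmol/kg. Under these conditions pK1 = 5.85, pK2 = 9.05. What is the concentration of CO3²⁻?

[CO3²⁻] = 0.208 mmol/kg

α₂ = 1 / (1 + [H⁺]/K2 + [H⁺]²/(K1K2)) = 1 / (1 + 10^+0.96 + 10^-1.28)
   = 1 / (1 + 9.1201 + 0.052481) = 1/10.173 = 0.09830
[CO3²⁻] = α₂ × DIC = 0.09830 × 2.12 = 0.208 mmol/kg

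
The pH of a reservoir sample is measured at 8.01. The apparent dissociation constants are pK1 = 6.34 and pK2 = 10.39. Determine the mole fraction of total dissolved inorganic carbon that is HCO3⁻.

α₁ = 0.975

α₁ = 1 / (1 + [H⁺]/K1 + K2/[H⁺]) = 1 / (1 + 10^-1.67 + 10^-2.38)
   = 1 / (1 + 0.021380 + 0.0041687) = 1/1.0255 = 0.9751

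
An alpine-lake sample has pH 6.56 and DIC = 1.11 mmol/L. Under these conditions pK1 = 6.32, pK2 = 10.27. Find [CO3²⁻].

α₂ = 1 / (1 + [H⁺]/K2 + [H⁺]²/(K1K2)) = 1 / (1 + 10^+3.71 + 10^+3.47)
   = 1 / (1 + 5128.6 + 2951.2) = 1/8080.8 = 0.0001237
[CO3²⁻] = α₂ × DIC = 0.0001237 × 1.11 = 0.000137 mmol/L = 0.137 μmol/L

[CO3²⁻] = 0.137 μmol/L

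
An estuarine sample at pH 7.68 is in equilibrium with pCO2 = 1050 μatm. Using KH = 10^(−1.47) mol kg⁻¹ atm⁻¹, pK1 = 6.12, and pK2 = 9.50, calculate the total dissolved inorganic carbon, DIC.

DIC = 1.35 mmol/kg

[CO2*] = KH · pCO2 = 10^(−1.47) × 1050×10^-6 = 3.558×10^-5 mol/kg
α₀ = 1/(1 + K1/[H⁺] + K1K2/[H⁺]²) = 1/(1 + 10^+1.56 + 10^-0.26) = 0.02641
DIC = [CO2*]/α₀ = 3.558×10^-5 / 0.02641 = 1.35 mmol/kg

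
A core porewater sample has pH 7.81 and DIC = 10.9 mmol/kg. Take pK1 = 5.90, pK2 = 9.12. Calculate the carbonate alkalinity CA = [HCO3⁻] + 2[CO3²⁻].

CA = [HCO3⁻] + 2[CO3²⁻] = (α₁ + 2α₂)·DIC
At pH 7.81: [H⁺]/K1 = 10^-1.91 = 0.012303, K2/[H⁺] = 10^-1.31 = 0.048978
α₁ = 1/(1 + 0.012303 + 0.048978) = 1/1.0613 = 0.9423; α₂ = α₁·K2/[H⁺] = 0.04615
α₁ + 2α₂ = 1.0346
CA = 1.0346 × 10.9 = 11.3 mmol/kg

CA = 11.3 mmol/kg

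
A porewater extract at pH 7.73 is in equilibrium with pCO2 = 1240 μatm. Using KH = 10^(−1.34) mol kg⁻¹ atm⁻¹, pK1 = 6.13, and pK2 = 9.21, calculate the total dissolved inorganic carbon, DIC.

DIC = 2.39 mmol/kg

[CO2*] = KH · pCO2 = 10^(−1.34) × 1240×10^-6 = 5.668×10^-5 mol/kg
α₀ = 1/(1 + K1/[H⁺] + K1K2/[H⁺]²) = 1/(1 + 10^+1.60 + 10^+0.12) = 0.02374
DIC = [CO2*]/α₀ = 5.668×10^-5 / 0.02374 = 2.39 mmol/kg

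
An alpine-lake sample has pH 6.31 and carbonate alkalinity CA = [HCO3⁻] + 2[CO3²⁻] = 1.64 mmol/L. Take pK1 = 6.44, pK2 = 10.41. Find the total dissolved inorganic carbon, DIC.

DIC = 3.85 mmol/L

CA = [HCO3⁻] + 2[CO3²⁻] = (α₁ + 2α₂)·DIC
At pH 6.31: [H⁺]/K1 = 10^0.13 = 1.3490, K2/[H⁺] = 10^-4.10 = 7.9433×10^-5
α₁ = 1/(1 + 1.3490 + 7.9433×10^-5) = 1/2.3490 = 0.4257; α₂ = α₁·K2/[H⁺] = 3.381×10^-5
α₁ + 2α₂ = 0.4258
DIC = CA / (α₁ + 2α₂) = 1.64 / 0.4258 = 3.85 mmol/L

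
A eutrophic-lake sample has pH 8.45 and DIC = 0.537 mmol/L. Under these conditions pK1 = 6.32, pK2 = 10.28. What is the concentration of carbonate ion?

α₂ = 1 / (1 + [H⁺]/K2 + [H⁺]²/(K1K2)) = 1 / (1 + 10^+1.83 + 10^-0.30)
   = 1 / (1 + 67.608 + 0.50119) = 1/69.109 = 0.01447
[CO3²⁻] = α₂ × DIC = 0.01447 × 0.537 = 0.00777 mmol/L = 7.77 μmol/L

[CO3²⁻] = 7.77 μmol/L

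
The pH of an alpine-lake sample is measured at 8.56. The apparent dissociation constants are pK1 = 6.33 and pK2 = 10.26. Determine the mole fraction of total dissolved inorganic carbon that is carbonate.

α₂ = 0.0195

α₂ = 1 / (1 + [H⁺]/K2 + [H⁺]²/(K1K2)) = 1 / (1 + 10^+1.70 + 10^-0.53)
   = 1 / (1 + 50.119 + 0.29512) = 1/51.414 = 0.01945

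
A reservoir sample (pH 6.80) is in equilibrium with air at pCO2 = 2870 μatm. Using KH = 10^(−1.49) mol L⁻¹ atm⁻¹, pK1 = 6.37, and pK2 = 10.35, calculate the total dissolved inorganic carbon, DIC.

DIC = 0.343 mmol/L

[CO2*] = KH · pCO2 = 10^(−1.49) × 2870×10^-6 = 9.287×10^-5 mol/L
α₀ = 1/(1 + K1/[H⁺] + K1K2/[H⁺]²) = 1/(1 + 10^+0.43 + 10^-3.12) = 0.2708
DIC = [CO2*]/α₀ = 9.287×10^-5 / 0.2708 = 0.343 mmol/L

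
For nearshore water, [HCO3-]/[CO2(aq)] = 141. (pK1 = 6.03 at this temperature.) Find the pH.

pH = 8.18

From K1 = [H⁺][HCO3-]/[CO2(aq)]:  pH = pK1 + log₁₀([HCO3-]/[CO2(aq)])
log₁₀(141) = +2.149
pH = 6.03 + (+2.149) = 8.18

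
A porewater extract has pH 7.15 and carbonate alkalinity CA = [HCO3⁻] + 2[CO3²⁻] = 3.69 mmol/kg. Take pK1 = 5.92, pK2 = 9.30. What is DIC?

DIC = 3.88 mmol/kg

CA = [HCO3⁻] + 2[CO3²⁻] = (α₁ + 2α₂)·DIC
At pH 7.15: [H⁺]/K1 = 10^-1.23 = 0.058884, K2/[H⁺] = 10^-2.15 = 0.0070795
α₁ = 1/(1 + 0.058884 + 0.0070795) = 1/1.0660 = 0.9381; α₂ = α₁·K2/[H⁺] = 0.006641
α₁ + 2α₂ = 0.9514
DIC = CA / (α₁ + 2α₂) = 3.69 / 0.9514 = 3.88 mmol/kg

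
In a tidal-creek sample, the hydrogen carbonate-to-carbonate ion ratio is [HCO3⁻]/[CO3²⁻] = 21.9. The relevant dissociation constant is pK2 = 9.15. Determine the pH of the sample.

pH = 7.81

From K2 = [H⁺][CO3²⁻]/[HCO3⁻]:  pH = pK2 − log₁₀([HCO3⁻]/[CO3²⁻])
log₁₀(21.9) = +1.340
pH = 9.15 − (+1.340) = 7.81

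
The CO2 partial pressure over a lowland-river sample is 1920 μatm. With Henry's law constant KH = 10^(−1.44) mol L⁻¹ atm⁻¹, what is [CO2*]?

KH = 10^(−1.44) = 3.631×10^-2 mol L⁻¹ atm⁻¹
[CO2*] = KH · pCO2 = 3.631×10^-2 × 1920×10^-6 atm = 6.97×10^-5 mol/L

[CO2*] = 69.7 μmol/L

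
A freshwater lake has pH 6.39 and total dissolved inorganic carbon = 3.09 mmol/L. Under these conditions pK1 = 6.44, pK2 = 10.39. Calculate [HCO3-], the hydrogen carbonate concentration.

α₁ = 1 / (1 + [H⁺]/K1 + K2/[H⁺]) = 1 / (1 + 10^+0.05 + 10^-4.00)
   = 1 / (1 + 1.1220 + 0.00010000) = 1/2.1221 = 0.4712
[HCO3⁻] = α₁ × DIC = 0.4712 × 3.09 = 1.46 mmol/L

[HCO3⁻] = 1.46 mmol/L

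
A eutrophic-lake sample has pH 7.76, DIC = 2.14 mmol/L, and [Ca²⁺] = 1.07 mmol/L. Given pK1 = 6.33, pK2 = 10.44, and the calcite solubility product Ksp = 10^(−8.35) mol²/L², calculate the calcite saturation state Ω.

Ω = 1.03

α₂ = 1 / (1 + [H⁺]/K2 + [H⁺]²/(K1K2)) = 1 / (1 + 10^+2.68 + 10^+1.25)
   = 1 / (1 + 478.63 + 17.783) = 1/497.41 = 0.002010
[CO3²⁻] = α₂ × DIC = 0.002010 × 2.14 = 0.004302 mmol/L = 4.302 μmol/L
Ksp = 10^(−8.35) = 4.467×10^-9
Ω = [Ca²⁺][CO3²⁻]/Ksp = (1.07×10^-3)(4.302×10^-6) / 4.467×10^-9 = 1.03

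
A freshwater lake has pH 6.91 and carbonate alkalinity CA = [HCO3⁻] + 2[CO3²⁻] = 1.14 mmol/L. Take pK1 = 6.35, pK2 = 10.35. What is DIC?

DIC = 1.45 mmol/L

CA = [HCO3⁻] + 2[CO3²⁻] = (α₁ + 2α₂)·DIC
At pH 6.91: [H⁺]/K1 = 10^-0.56 = 0.27542, K2/[H⁺] = 10^-3.44 = 0.00036308
α₁ = 1/(1 + 0.27542 + 0.00036308) = 1/1.2758 = 0.7838; α₂ = α₁·K2/[H⁺] = 0.0002846
α₁ + 2α₂ = 0.7844
DIC = CA / (α₁ + 2α₂) = 1.14 / 0.7844 = 1.45 mmol/L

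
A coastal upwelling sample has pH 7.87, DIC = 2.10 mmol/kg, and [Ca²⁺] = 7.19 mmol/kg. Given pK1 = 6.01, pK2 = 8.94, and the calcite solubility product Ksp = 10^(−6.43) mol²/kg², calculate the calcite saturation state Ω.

Ω = 3.15

α₂ = 1 / (1 + [H⁺]/K2 + [H⁺]²/(K1K2)) = 1 / (1 + 10^+1.07 + 10^-0.79)
   = 1 / (1 + 11.749 + 0.16218) = 1/12.911 = 0.07745
[CO3²⁻] = α₂ × DIC = 0.07745 × 2.10 = 0.1627 mmol/kg
Ksp = 10^(−6.43) = 3.715×10^-7
Ω = [Ca²⁺][CO3²⁻]/Ksp = (7.19×10^-3)(1.627×10^-4) / 3.715×10^-7 = 3.15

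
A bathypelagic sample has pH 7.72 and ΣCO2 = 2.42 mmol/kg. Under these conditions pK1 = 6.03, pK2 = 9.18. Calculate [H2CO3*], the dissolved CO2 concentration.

α₀ = 1 / (1 + K1/[H⁺] + K1K2/[H⁺]²) = 1 / (1 + 10^+1.69 + 10^+0.23)
   = 1 / (1 + 48.978 + 1.6982) = 1/51.676 = 0.01935
[CO2*] = α₀ × DIC = 0.01935 × 2.42 = 0.0468 mmol/kg

[CO2*] = 0.0468 mmol/kg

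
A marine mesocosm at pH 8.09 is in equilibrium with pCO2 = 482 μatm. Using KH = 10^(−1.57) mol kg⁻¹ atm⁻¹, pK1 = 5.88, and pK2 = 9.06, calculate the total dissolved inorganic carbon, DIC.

DIC = 2.34 mmol/kg

[CO2*] = KH · pCO2 = 10^(−1.57) × 482×10^-6 = 1.297×10^-5 mol/kg
α₀ = 1/(1 + K1/[H⁺] + K1K2/[H⁺]²) = 1/(1 + 10^+2.21 + 10^+1.24) = 0.005538
DIC = [CO2*]/α₀ = 1.297×10^-5 / 0.005538 = 2.34 mmol/kg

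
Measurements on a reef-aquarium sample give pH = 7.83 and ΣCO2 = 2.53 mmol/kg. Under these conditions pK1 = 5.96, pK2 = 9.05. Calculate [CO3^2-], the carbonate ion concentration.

[CO3²⁻] = 0.142 mmol/kg

α₂ = 1 / (1 + [H⁺]/K2 + [H⁺]²/(K1K2)) = 1 / (1 + 10^+1.22 + 10^-0.65)
   = 1 / (1 + 16.596 + 0.22387) = 1/17.820 = 0.05612
[CO3²⁻] = α₂ × DIC = 0.05612 × 2.53 = 0.142 mmol/kg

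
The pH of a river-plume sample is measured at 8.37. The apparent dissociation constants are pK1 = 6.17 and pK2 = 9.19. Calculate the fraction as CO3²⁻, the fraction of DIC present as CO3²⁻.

α₂ = 1 / (1 + [H⁺]/K2 + [H⁺]²/(K1K2)) = 1 / (1 + 10^+0.82 + 10^-1.38)
   = 1 / (1 + 6.6069 + 0.041687) = 1/7.6486 = 0.1307

α₂ = 0.131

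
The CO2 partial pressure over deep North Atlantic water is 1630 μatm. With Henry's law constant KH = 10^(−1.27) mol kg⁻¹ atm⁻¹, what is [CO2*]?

KH = 10^(−1.27) = 5.370×10^-2 mol kg⁻¹ atm⁻¹
[CO2*] = KH · pCO2 = 5.370×10^-2 × 1630×10^-6 atm = 8.75×10^-5 mol/kg

[CO2*] = 87.5 μmol/kg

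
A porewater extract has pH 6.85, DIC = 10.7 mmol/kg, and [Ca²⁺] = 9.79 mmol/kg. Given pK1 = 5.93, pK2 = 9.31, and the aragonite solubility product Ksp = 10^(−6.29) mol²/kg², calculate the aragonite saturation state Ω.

α₂ = 1 / (1 + [H⁺]/K2 + [H⁺]²/(K1K2)) = 1 / (1 + 10^+2.46 + 10^+1.54)
   = 1 / (1 + 288.40 + 34.674) = 1/324.08 = 0.003086
[CO3²⁻] = α₂ × DIC = 0.003086 × 10.7 = 0.03302 mmol/kg
Ksp = 10^(−6.29) = 5.129×10^-7
Ω = [Ca²⁺][CO3²⁻]/Ksp = (9.79×10^-3)(3.302×10^-5) / 5.129×10^-7 = 0.630

Ω = 0.630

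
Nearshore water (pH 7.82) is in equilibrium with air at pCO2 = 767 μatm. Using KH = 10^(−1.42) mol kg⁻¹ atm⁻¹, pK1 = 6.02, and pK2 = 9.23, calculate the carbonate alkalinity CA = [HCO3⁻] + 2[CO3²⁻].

[CO2*] = KH · pCO2 = 10^(−1.42) × 767×10^-6 = 2.916×10^-5 mol/kg
α₀ = 1/(1 + K1/[H⁺] + K1K2/[H⁺]²) = 1/(1 + 10^+1.80 + 10^+0.39) = 0.01503
DIC = [CO2*]/α₀ = 2.916×10^-5 / 0.01503 = 1.941 mmol/kg
CA = (α₁ + 2α₂)·DIC = (0.9481 + 2×0.03688) × 1.941 = 1.98 mmol/kg

CA = 1.98 mmol/kg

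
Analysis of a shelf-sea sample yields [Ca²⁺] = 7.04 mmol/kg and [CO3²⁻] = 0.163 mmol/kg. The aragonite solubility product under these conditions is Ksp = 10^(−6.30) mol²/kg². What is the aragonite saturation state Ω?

Ω = 2.29

Ksp = 10^(−6.30) = 5.012×10^-7
Ω = [Ca²⁺][CO3²⁻]/Ksp = (7.04×10^-3)(0.163×10^-3) / 5.012×10^-7 = 2.29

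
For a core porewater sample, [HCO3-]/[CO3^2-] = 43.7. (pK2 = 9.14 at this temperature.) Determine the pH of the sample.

pH = 7.50

From K2 = [H⁺][CO3^2-]/[HCO3-]:  pH = pK2 − log₁₀([HCO3-]/[CO3^2-])
log₁₀(43.7) = +1.640
pH = 9.14 − (+1.640) = 7.50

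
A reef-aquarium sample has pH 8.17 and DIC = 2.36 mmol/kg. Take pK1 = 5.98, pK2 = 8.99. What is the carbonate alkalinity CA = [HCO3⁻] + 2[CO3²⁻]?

CA = [HCO3⁻] + 2[CO3²⁻] = (α₁ + 2α₂)·DIC
At pH 8.17: [H⁺]/K1 = 10^-2.19 = 0.0064565, K2/[H⁺] = 10^-0.82 = 0.15136
α₁ = 1/(1 + 0.0064565 + 0.15136) = 1/1.1578 = 0.8637; α₂ = α₁·K2/[H⁺] = 0.1307
α₁ + 2α₂ = 1.1251
CA = 1.1251 × 2.36 = 2.66 mmol/kg

CA = 2.66 mmol/kg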